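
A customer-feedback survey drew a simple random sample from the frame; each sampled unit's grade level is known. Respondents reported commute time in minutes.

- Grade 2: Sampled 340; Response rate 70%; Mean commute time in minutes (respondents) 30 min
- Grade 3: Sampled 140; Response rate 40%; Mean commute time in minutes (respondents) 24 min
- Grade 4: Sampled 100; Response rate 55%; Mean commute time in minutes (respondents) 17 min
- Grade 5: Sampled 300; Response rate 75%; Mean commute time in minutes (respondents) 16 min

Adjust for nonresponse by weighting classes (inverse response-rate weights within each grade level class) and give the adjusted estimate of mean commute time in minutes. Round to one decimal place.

Each respondent's weight = sampled/responded in their class; summing within a class gives n_sampled, so:
  Grade 2: 340 × 30 = 10,200
  Grade 3: 140 × 24 = 3360
  Grade 4: 100 × 17 = 1700
  Grade 5: 300 × 16 = 4800
Adjusted estimate = 20,060 / 880 = 22.7955 → 22.8.

22.8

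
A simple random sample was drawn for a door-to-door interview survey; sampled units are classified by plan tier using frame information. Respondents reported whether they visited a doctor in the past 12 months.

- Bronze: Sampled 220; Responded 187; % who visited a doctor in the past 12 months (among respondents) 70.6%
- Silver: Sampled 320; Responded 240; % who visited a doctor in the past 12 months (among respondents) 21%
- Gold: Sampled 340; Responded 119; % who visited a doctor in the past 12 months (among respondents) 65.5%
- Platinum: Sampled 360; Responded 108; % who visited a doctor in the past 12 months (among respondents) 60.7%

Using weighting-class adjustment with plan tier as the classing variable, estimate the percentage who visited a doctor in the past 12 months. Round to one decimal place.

Class response rates: Bronze 187/220 = 85%, Silver 240/320 = 75%, Gold 119/340 = 35%, Platinum 108/360 = 30%.
Weighting each respondent by the inverse class response rate inflates each class back to its sampled size, so the class weight is n_sampled:
  Bronze: 220 × 70.6 = 15532
  Silver: 320 × 21 = 6720
  Gold: 340 × 65.5 = 22,270
  Platinum: 360 × 60.7 = 21,852
Adjusted estimate = 66,374 / 1,240 = 53.5274 → 53.5%.

53.5%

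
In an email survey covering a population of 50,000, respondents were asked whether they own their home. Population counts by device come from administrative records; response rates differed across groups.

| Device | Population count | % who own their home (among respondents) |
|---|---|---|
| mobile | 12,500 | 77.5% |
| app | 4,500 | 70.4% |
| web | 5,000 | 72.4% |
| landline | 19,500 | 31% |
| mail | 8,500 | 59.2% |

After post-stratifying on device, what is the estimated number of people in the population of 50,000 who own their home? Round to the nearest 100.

27,600

Each cell contributes its population count × the respondent rate:
  mobile: 12,500 × 77.5% = 9687.5
  app: 4,500 × 70.4% = 3168
  web: 5,000 × 72.4% = 3620
  landline: 19,500 × 31% = 6045
  mail: 8,500 × 59.2% = 5032
Estimated total = 27552.5 → 27,600.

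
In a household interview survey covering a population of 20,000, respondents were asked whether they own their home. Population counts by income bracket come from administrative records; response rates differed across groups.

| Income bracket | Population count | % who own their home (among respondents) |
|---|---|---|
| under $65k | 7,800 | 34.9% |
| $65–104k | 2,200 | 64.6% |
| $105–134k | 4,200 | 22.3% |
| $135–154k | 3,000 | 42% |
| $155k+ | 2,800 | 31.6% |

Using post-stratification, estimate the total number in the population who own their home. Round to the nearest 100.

Apply each group's respondent rate to its population count:
  under $65k: 7,800 × 34.9% = 2722.2
  $65–104k: 2,200 × 64.6% = 1421.2
  $105–134k: 4,200 × 22.3% = 936.6
  $135–154k: 3,000 × 42% = 1260
  $155k+: 2,800 × 31.6% = 884.8
Estimated total = 7224.8 → 7,200.

7,200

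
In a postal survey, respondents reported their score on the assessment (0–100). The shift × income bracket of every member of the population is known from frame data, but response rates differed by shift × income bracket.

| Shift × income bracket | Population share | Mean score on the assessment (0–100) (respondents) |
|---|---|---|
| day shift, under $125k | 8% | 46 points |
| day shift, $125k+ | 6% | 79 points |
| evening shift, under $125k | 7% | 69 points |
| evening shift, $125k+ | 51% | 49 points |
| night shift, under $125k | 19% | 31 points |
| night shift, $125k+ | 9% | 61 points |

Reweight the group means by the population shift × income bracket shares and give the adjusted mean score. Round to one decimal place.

Post-stratification weights by population share, not respondent share:
  day shift, under $125k: 0.08 × 46 = 3.68
  day shift, $125k+: 0.06 × 79 = 4.74
  evening shift, under $125k: 0.07 × 69 = 4.83
  evening shift, $125k+: 0.51 × 49 = 24.99
  night shift, under $125k: 0.19 × 31 = 5.89
  night shift, $125k+: 0.09 × 61 = 5.49
Post-stratified estimate = 49.62 → 49.6.

49.6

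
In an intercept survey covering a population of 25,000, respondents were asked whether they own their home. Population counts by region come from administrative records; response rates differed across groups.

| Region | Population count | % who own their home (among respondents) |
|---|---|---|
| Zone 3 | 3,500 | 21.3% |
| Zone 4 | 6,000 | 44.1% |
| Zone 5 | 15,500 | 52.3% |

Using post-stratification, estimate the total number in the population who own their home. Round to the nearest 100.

11,500

Each cell contributes its population count × the respondent rate:
  Zone 3: 3,500 × 21.3% = 745.5
  Zone 4: 6,000 × 44.1% = 2646
  Zone 5: 15,500 × 52.3% = 8106.5
Estimated total = 11,498 → 11,500.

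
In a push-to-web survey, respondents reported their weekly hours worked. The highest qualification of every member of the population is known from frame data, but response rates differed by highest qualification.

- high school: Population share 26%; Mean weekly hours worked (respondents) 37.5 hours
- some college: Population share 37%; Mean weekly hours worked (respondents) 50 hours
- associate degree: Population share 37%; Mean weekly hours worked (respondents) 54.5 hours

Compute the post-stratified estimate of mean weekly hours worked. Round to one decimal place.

48.4

Each cell contributes population-share × respondent value:
  high school: 0.26 × 37.5 = 9.75
  some college: 0.37 × 50 = 18.5
  associate degree: 0.37 × 54.5 = 20.165
Post-stratified estimate = 48.415 → 48.4.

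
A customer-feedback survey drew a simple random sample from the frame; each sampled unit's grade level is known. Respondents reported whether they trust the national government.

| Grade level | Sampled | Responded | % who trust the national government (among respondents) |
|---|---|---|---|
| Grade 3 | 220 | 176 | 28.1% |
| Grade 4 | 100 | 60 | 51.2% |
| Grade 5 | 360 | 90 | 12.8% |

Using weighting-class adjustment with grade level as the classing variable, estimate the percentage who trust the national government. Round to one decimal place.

23.4%

Response rates by class: Grade 3 176/220 = 80%, Grade 4 60/100 = 60%, Grade 5 90/360 = 25%.
Each respondent's weight = sampled/responded in their class; summing within a class gives n_sampled, so:
  Grade 3: 220 × 28.1 = 6182
  Grade 4: 100 × 51.2 = 5120
  Grade 5: 360 × 12.8 = 4608
Adjusted estimate = 15,910 / 680 = 23.3971 → 23.4%.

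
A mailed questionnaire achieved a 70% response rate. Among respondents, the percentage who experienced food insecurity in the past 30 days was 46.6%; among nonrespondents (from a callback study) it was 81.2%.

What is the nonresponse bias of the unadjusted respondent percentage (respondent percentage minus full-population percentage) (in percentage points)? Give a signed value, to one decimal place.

-10.4 percentage points

Nonresponse fraction = 1 − 0.7 = 0.3.
Bias = (nonresponse fraction) × (respondent percentage − nonrespondent percentage)
     = 0.3 × (46.6 − 81.2) = 0.3 × -34.6 = -10.38.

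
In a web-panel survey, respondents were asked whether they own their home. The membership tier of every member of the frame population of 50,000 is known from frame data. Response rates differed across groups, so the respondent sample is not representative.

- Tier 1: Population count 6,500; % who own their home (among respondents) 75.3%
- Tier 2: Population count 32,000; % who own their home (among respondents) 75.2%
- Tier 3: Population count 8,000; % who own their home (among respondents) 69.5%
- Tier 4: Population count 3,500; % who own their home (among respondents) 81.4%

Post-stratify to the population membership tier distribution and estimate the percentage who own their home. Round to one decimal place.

74.7%

Post-stratification weights by population share, not respondent share:
  Tier 1: (6,500/50,000) × 75.3 = 9.789
  Tier 2: (32,000/50,000) × 75.2 = 48.128
  Tier 3: (8,000/50,000) × 69.5 = 11.12
  Tier 4: (3,500/50,000) × 81.4 = 5.698
Post-stratified estimate = 74.735 → 74.7%.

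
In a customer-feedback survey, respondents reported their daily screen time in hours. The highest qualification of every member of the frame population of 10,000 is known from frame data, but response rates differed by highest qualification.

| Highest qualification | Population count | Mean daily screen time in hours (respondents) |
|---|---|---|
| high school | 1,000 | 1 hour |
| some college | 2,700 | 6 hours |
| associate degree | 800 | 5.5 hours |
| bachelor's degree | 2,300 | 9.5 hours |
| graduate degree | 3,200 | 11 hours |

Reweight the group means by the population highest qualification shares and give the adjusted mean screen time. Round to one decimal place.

7.9

Post-stratification weights by population share, not respondent share:
  high school: (1,000/10,000) × 1 = 0.1
  some college: (2,700/10,000) × 6 = 1.62
  associate degree: (800/10,000) × 5.5 = 0.44
  bachelor's degree: (2,300/10,000) × 9.5 = 2.185
  graduate degree: (3,200/10,000) × 11 = 3.52
Post-stratified estimate = 7.865 → 7.9.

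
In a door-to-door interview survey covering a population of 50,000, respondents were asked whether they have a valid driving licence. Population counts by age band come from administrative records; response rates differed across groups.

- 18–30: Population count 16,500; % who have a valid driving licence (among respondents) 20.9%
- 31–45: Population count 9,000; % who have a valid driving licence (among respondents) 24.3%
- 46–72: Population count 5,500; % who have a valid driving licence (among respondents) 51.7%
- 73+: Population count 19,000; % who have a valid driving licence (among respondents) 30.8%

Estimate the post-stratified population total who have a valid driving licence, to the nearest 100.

14,300

Each cell contributes its population count × the respondent rate:
  18–30: 16,500 × 20.9% = 3448.5
  31–45: 9,000 × 24.3% = 2187
  46–72: 5,500 × 51.7% = 2843.5
  73+: 19,000 × 30.8% = 5852
Estimated total = 14,331 → 14,300.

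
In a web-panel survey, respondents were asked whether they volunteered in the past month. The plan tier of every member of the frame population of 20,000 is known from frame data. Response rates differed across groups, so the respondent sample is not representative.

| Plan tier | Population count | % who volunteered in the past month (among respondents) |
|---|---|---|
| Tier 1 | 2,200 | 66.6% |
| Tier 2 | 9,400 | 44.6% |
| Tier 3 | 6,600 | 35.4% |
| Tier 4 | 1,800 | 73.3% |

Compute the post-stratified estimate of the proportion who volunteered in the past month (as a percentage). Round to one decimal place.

46.6%

Each cell contributes population-share × respondent value:
  Tier 1: (2,200/20,000) × 66.6 = 7.326
  Tier 2: (9,400/20,000) × 44.6 = 20.962
  Tier 3: (6,600/20,000) × 35.4 = 11.682
  Tier 4: (1,800/20,000) × 73.3 = 6.597
Post-stratified estimate = 46.567 → 46.6%.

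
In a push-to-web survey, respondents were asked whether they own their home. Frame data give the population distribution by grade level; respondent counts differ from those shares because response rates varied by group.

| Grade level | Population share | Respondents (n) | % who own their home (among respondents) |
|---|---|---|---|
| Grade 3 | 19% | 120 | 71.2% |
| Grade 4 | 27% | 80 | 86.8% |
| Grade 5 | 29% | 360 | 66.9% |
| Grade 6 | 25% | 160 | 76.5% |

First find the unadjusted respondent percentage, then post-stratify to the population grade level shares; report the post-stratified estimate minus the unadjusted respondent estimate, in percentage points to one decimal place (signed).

+3.5 percentage points

Without adjustment, the pooled respondent share is:
  (120/720)×71.2 + (80/720)×86.8 + (360/720)×66.9 + (160/720)×76.5 = 71.9611%
Post-stratifying to population shares instead:
  0.19×71.2 + 0.27×86.8 + 0.29×66.9 + 0.25×76.5 = 75.49%
Difference = 75.49 − 71.9611 = 3.5289 pp.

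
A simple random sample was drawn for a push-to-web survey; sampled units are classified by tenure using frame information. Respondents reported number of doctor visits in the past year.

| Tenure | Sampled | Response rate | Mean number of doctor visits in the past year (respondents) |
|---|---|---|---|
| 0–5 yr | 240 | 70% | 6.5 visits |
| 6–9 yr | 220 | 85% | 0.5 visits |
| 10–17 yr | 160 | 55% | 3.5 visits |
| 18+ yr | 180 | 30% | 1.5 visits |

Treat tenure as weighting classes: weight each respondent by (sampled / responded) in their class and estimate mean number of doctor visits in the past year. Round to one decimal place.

With weight = n_sampled/n_responded per class, the weighted class total is n_sampled:
  0–5 yr: 240 × 6.5 = 1560
  6–9 yr: 220 × 0.5 = 110
  10–17 yr: 160 × 3.5 = 560
  18+ yr: 180 × 1.5 = 270
Adjusted estimate = 2500 / 800 = 3.125 → 3.1.

3.1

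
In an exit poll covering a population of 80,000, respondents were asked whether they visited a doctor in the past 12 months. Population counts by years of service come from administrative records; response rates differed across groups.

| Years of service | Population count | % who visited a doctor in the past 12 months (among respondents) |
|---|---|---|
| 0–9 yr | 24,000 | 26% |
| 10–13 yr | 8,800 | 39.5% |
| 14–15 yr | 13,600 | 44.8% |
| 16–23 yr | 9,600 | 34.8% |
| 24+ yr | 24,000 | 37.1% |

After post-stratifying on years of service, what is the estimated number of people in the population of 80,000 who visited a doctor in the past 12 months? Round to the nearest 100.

28,100

Estimated count per cell = population count × respondent percentage:
  0–9 yr: 24,000 × 26% = 6240
  10–13 yr: 8,800 × 39.5% = 3476
  14–15 yr: 13,600 × 44.8% = 6092.8
  16–23 yr: 9,600 × 34.8% = 3340.8
  24+ yr: 24,000 × 37.1% = 8904
Estimated total = 28053.6 → 28,100.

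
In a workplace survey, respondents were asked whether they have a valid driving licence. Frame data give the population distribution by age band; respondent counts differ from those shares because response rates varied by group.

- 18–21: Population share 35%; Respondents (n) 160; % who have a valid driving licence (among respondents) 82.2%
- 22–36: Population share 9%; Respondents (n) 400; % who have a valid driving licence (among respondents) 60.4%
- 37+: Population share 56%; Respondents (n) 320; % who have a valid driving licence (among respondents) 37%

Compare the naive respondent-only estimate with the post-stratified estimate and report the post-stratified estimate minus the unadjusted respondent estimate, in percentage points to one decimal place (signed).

Naive respondent-only estimate (weights = respondent counts):
  (160/880)×82.2 + (400/880)×60.4 + (320/880)×37 = 55.8545%
Post-stratified estimate weights by population shares:
  0.35×82.2 + 0.09×60.4 + 0.56×37 = 54.926%
Difference = 54.926 − 55.8545 = -0.9285 pp.

-0.9 percentage points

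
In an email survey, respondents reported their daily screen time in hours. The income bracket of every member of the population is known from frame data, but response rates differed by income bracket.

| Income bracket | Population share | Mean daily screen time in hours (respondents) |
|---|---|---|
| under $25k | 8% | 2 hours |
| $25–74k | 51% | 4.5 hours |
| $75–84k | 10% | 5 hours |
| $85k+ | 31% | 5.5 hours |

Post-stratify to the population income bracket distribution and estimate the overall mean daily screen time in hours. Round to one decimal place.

4.7

Each cell contributes population-share × respondent value:
  under $25k: 0.08 × 2 = 0.16
  $25–74k: 0.51 × 4.5 = 2.295
  $75–84k: 0.1 × 5 = 0.5
  $85k+: 0.31 × 5.5 = 1.705
Post-stratified estimate = 4.66 → 4.7.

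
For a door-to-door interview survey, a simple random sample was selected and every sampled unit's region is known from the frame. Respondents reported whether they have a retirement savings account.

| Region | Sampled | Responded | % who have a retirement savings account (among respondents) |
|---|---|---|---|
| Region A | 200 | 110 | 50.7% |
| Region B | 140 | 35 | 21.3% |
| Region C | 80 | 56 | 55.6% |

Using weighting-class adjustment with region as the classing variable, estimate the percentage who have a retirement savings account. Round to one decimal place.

41.8%

Class response rates: Region A 110/200 = 55%, Region B 35/140 = 25%, Region C 56/80 = 70%.
Inverse-response-rate weighting restores each class to its sampled count, so class totals weight by n_sampled:
  Region A: 200 × 50.7 = 10,140
  Region B: 140 × 21.3 = 2982
  Region C: 80 × 55.6 = 4448
Adjusted estimate = 17,570 / 420 = 41.8333 → 41.8%.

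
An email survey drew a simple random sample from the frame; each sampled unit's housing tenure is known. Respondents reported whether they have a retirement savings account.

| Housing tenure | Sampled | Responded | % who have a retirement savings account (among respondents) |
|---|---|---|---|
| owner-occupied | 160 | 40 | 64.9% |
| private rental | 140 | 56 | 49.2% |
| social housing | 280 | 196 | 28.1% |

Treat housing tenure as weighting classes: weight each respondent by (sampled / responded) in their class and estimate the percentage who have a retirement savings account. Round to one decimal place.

Class response rates: owner-occupied 40/160 = 25%, private rental 56/140 = 40%, social housing 196/280 = 70%.
Each respondent's weight = sampled/responded in their class; summing within a class gives n_sampled, so:
  owner-occupied: 160 × 64.9 = 10,384
  private rental: 140 × 49.2 = 6888
  social housing: 280 × 28.1 = 7868
Adjusted estimate = 25,140 / 580 = 43.3448 → 43.3%.

43.3%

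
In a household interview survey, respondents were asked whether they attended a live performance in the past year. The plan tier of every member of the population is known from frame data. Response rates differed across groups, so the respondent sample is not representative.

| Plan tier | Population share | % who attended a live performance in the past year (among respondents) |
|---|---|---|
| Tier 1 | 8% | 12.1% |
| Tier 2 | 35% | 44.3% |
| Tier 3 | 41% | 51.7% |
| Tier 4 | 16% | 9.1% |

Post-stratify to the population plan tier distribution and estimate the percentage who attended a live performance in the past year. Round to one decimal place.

39.1%

Each cell contributes population-share × respondent value:
  Tier 1: 0.08 × 12.1 = 0.968
  Tier 2: 0.35 × 44.3 = 15.505
  Tier 3: 0.41 × 51.7 = 21.197
  Tier 4: 0.16 × 9.1 = 1.456
Post-stratified estimate = 39.126 → 39.1%.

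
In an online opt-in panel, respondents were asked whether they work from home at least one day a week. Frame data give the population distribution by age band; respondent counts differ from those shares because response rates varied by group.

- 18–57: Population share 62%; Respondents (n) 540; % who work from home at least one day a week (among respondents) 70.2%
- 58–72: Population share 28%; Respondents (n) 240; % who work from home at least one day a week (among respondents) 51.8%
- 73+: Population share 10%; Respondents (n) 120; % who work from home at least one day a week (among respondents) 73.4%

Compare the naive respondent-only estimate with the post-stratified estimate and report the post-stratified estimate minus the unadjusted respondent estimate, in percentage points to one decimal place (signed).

Without adjustment, the pooled respondent share is:
  (540/900)×70.2 + (240/900)×51.8 + (120/900)×73.4 = 65.72%
Post-stratifying to population shares instead:
  0.62×70.2 + 0.28×51.8 + 0.1×73.4 = 65.368%
Difference = 65.368 − 65.72 = -0.352 pp.

-0.4 percentage points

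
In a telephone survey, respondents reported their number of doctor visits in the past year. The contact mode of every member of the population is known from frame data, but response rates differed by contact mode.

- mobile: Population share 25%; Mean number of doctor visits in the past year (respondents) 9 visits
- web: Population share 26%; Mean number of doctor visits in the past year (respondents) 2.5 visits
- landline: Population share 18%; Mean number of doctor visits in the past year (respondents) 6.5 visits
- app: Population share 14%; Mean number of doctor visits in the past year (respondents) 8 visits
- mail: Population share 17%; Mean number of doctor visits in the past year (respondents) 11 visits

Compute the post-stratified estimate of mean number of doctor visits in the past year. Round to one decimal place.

7.1

Reweight to the known contact mode distribution:
  mobile: 0.25 × 9 = 2.25
  web: 0.26 × 2.5 = 0.65
  landline: 0.18 × 6.5 = 1.17
  app: 0.14 × 8 = 1.12
  mail: 0.17 × 11 = 1.87
Post-stratified estimate = 7.06 → 7.1.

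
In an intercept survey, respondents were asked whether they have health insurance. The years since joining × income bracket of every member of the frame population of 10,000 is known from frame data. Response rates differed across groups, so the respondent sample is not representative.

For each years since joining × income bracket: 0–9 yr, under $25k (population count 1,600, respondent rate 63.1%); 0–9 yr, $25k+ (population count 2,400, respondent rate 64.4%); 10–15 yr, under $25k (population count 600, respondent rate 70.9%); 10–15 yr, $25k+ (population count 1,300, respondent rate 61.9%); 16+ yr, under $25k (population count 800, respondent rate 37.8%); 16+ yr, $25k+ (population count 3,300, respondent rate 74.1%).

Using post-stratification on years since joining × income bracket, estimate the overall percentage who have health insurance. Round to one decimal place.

65.3%

Post-stratification weights by population share, not respondent share:
  0–9 yr, under $25k: (1,600/10,000) × 63.1 = 10.096
  0–9 yr, $25k+: (2,400/10,000) × 64.4 = 15.456
  10–15 yr, under $25k: (600/10,000) × 70.9 = 4.254
  10–15 yr, $25k+: (1,300/10,000) × 61.9 = 8.047
  16+ yr, under $25k: (800/10,000) × 37.8 = 3.024
  16+ yr, $25k+: (3,300/10,000) × 74.1 = 24.453
Post-stratified estimate = 65.33 → 65.3%.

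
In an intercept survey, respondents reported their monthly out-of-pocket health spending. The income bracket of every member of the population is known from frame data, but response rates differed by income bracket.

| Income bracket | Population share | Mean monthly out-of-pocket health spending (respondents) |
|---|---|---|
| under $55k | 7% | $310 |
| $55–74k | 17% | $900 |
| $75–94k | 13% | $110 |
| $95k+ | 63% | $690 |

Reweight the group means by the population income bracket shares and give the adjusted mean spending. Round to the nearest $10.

$620

Each cell contributes population-share × respondent value:
  under $55k: 0.07 × 310 = 21.7
  $55–74k: 0.17 × 900 = 153
  $75–94k: 0.13 × 110 = 14.3
  $95k+: 0.63 × 690 = 434.7
Post-stratified estimate = 623.7 → $620.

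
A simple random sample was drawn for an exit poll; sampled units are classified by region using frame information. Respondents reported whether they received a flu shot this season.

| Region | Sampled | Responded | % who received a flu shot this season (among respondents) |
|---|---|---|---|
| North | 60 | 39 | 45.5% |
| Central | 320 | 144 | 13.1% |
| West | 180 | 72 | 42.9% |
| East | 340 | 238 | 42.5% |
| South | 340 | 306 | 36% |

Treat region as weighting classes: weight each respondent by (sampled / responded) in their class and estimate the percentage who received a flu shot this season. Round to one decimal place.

33.3%

Class response rates: North 39/60 = 65%, Central 144/320 = 45%, West 72/180 = 40%, East 238/340 = 70%, South 306/340 = 90%.
Weighting each respondent by the inverse class response rate inflates each class back to its sampled size, so the class weight is n_sampled:
  North: 60 × 45.5 = 2730
  Central: 320 × 13.1 = 4192
  West: 180 × 42.9 = 7722
  East: 340 × 42.5 = 14,450
  South: 340 × 36 = 12,240
Adjusted estimate = 41,334 / 1,240 = 33.3339 → 33.3%.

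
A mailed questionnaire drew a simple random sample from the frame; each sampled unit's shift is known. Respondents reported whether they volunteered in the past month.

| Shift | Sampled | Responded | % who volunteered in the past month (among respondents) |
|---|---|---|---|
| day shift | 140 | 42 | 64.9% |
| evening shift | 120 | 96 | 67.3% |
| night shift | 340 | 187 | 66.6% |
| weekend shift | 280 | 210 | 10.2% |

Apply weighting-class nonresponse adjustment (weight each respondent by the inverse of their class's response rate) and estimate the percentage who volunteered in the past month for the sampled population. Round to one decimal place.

Response rates by class: day shift 42/140 = 30%, evening shift 96/120 = 80%, night shift 187/340 = 55%, weekend shift 210/280 = 75%.
Each respondent's weight = sampled/responded in their class; summing within a class gives n_sampled, so:
  day shift: 140 × 64.9 = 9086
  evening shift: 120 × 67.3 = 8076
  night shift: 340 × 66.6 = 22644
  weekend shift: 280 × 10.2 = 2856
Adjusted estimate = 42,662 / 880 = 48.4795 → 48.5%.

48.5%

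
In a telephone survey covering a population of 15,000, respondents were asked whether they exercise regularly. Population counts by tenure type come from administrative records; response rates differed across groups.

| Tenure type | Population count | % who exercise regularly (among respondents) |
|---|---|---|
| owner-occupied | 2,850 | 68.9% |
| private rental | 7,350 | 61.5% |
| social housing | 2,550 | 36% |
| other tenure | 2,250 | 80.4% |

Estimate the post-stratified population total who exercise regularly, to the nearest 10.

9,210

Apply each group's respondent rate to its population count:
  owner-occupied: 2,850 × 68.9% = 1963.65
  private rental: 7,350 × 61.5% = 4520.25
  social housing: 2,550 × 36% = 918
  other tenure: 2,250 × 80.4% = 1809
Estimated total = 9210.9 → 9,210.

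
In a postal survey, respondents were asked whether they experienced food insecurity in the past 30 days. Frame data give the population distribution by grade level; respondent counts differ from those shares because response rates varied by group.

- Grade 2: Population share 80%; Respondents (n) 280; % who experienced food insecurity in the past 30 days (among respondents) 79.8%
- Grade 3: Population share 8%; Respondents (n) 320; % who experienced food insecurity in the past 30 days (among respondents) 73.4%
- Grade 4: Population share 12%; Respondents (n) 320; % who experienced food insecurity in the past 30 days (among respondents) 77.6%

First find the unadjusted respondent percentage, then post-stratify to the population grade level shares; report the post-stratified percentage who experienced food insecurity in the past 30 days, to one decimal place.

Without adjustment, the pooled respondent share is:
  (280/920)×79.8 + (320/920)×73.4 + (320/920)×77.6 = 76.8087%
Post-stratified estimate weights by population shares:
  0.8×79.8 + 0.08×73.4 + 0.12×77.6 = 79.024%

79.0%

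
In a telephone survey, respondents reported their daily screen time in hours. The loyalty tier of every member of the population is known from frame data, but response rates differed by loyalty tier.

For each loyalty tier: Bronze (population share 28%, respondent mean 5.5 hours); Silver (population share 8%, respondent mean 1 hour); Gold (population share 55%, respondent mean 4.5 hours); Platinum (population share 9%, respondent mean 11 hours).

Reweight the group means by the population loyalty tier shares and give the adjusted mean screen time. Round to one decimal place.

5.1

Each cell contributes population-share × respondent value:
  Bronze: 0.28 × 5.5 = 1.54
  Silver: 0.08 × 1 = 0.08
  Gold: 0.55 × 4.5 = 2.475
  Platinum: 0.09 × 11 = 0.99
Post-stratified estimate = 5.085 → 5.1.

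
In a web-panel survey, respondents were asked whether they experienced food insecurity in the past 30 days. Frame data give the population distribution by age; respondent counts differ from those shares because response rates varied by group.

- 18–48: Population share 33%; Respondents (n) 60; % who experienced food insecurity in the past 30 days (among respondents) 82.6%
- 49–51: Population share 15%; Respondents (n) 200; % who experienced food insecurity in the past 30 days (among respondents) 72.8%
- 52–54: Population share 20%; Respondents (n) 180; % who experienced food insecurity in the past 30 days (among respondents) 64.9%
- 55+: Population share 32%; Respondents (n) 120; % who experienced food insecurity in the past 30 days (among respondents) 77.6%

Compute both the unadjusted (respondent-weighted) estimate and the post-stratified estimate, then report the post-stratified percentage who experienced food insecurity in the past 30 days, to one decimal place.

76.0%

Without adjustment, the pooled respondent share is:
  (60/560)×82.6 + (200/560)×72.8 + (180/560)×64.9 + (120/560)×77.6 = 72.3393%
Post-stratified estimate weights by population shares:
  0.33×82.6 + 0.15×72.8 + 0.2×64.9 + 0.32×77.6 = 75.99%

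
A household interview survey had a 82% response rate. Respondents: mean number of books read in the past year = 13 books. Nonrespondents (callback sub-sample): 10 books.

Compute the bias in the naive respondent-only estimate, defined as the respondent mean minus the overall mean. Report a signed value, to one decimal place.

+0.5

Nonresponse fraction = 1 − 0.82 = 0.18.
Bias = (nonresponse fraction) × (respondent mean − nonrespondent mean)
     = 0.18 × (13 − 10) = 0.18 × 3 = 0.54.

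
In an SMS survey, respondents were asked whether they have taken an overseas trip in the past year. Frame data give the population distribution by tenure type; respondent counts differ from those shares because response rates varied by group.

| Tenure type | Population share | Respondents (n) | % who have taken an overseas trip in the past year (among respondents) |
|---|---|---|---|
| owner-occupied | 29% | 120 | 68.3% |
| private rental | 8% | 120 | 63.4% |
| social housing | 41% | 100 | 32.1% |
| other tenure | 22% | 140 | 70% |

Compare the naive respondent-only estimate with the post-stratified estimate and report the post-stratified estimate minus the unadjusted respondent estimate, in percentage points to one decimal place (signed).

Without adjustment, the pooled respondent share is:
  (120/480)×68.3 + (120/480)×63.4 + (100/480)×32.1 + (140/480)×70 = 60.0292%
Post-stratified estimate weights by population shares:
  0.29×68.3 + 0.08×63.4 + 0.41×32.1 + 0.22×70 = 53.44%
Difference = 53.44 − 60.0292 = -6.5892 pp.

-6.6 percentage points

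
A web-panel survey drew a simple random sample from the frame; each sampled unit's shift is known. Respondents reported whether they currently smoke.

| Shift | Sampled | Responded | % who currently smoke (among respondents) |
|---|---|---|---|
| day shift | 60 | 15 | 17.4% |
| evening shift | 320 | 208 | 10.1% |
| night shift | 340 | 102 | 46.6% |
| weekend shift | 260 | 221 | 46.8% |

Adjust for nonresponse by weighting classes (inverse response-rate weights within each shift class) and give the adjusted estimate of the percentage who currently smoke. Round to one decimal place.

32.9%

Class response rates: day shift 15/60 = 25%, evening shift 208/320 = 65%, night shift 102/340 = 30%, weekend shift 221/260 = 85%.
Weighting each respondent by the inverse class response rate inflates each class back to its sampled size, so the class weight is n_sampled:
  day shift: 60 × 17.4 = 1044
  evening shift: 320 × 10.1 = 3232
  night shift: 340 × 46.6 = 15,844
  weekend shift: 260 × 46.8 = 12,168
Adjusted estimate = 32,288 / 980 = 32.9469 → 32.9%.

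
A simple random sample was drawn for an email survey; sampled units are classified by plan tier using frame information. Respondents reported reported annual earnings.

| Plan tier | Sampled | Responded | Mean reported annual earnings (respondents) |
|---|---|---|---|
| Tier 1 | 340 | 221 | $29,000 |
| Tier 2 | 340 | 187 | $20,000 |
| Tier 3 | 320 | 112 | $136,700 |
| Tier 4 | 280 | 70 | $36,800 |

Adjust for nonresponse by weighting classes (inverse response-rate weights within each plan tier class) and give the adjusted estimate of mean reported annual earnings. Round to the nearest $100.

$55,200

Class response rates: Tier 1 221/340 = 65%, Tier 2 187/340 = 55%, Tier 3 112/320 = 35%, Tier 4 70/280 = 25%.
Weighting each respondent by the inverse class response rate inflates each class back to its sampled size, so the class weight is n_sampled:
  Tier 1: 340 × 29,000 = 9,860,000
  Tier 2: 340 × 20,000 = 6,800,000
  Tier 3: 320 × 136,700 = 43,744,000
  Tier 4: 280 × 36,800 = 10,304,000
Adjusted estimate = 70,708,000 / 1,280 = 55240.6 → $55,200.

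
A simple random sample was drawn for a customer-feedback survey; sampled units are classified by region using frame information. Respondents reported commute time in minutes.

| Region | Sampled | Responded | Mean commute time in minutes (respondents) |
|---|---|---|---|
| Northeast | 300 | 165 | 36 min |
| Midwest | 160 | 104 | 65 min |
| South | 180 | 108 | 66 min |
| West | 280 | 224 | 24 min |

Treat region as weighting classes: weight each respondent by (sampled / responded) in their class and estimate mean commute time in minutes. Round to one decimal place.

43.3

Response rates by class: Northeast 165/300 = 55%, Midwest 104/160 = 65%, South 108/180 = 60%, West 224/280 = 80%.
Each respondent's weight = sampled/responded in their class; summing within a class gives n_sampled, so:
  Northeast: 300 × 36 = 10,800
  Midwest: 160 × 65 = 10,400
  South: 180 × 66 = 11,880
  West: 280 × 24 = 6720
Adjusted estimate = 39,800 / 920 = 43.2609 → 43.3.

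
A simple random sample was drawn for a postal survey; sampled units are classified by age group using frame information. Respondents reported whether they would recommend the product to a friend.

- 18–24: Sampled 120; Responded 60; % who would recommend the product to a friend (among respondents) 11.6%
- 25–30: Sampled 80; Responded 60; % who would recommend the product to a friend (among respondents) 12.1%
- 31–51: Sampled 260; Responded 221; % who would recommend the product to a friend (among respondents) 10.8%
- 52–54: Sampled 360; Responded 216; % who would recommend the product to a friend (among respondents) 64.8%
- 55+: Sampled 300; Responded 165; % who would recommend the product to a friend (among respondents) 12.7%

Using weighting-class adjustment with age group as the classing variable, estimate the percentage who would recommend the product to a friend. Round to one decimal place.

28.8%

Response rates by class: 18–24 60/120 = 50%, 25–30 60/80 = 75%, 31–51 221/260 = 85%, 52–54 216/360 = 60%, 55+ 165/300 = 55%.
Weighting each respondent by the inverse class response rate inflates each class back to its sampled size, so the class weight is n_sampled:
  18–24: 120 × 11.6 = 1392
  25–30: 80 × 12.1 = 968
  31–51: 260 × 10.8 = 2808
  52–54: 360 × 64.8 = 23,328
  55+: 300 × 12.7 = 3810
Adjusted estimate = 32,306 / 1,120 = 28.8446 → 28.8%.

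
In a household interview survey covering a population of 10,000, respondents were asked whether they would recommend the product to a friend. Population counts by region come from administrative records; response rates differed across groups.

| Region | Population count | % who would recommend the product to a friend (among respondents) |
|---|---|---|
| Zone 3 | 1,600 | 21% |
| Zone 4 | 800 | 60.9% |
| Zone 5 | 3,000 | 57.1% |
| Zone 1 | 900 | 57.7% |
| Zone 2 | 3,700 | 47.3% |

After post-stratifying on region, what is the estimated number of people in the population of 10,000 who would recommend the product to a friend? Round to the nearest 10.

Estimated count per cell = population count × respondent percentage:
  Zone 3: 1,600 × 21% = 336
  Zone 4: 800 × 60.9% = 487.2
  Zone 5: 3,000 × 57.1% = 1713
  Zone 1: 900 × 57.7% = 519.3
  Zone 2: 3,700 × 47.3% = 1750.1
Estimated total = 4805.6 → 4,810.

4,810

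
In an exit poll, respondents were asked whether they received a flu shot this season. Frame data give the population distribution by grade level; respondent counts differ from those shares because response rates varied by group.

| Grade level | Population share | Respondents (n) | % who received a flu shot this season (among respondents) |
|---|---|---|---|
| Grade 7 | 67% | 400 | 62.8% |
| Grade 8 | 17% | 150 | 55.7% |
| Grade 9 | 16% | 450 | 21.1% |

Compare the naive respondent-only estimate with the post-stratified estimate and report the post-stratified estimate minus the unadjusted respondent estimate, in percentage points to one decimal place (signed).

+12.0 percentage points

Without adjustment, the pooled respondent share is:
  (400/1000)×62.8 + (150/1000)×55.7 + (450/1000)×21.1 = 42.97%
Reweighting by population grade level shares:
  0.67×62.8 + 0.17×55.7 + 0.16×21.1 = 54.921%
Difference = 54.921 − 42.97 = 11.951 pp.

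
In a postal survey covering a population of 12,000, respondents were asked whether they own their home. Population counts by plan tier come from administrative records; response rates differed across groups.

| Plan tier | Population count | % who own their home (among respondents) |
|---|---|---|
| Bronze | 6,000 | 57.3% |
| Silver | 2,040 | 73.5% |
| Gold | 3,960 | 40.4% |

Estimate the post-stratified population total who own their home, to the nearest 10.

6,540

Apply each group's respondent rate to its population count:
  Bronze: 6,000 × 57.3% = 3438
  Silver: 2,040 × 73.5% = 1499.4
  Gold: 3,960 × 40.4% = 1599.84
Estimated total = 6537.24 → 6,540.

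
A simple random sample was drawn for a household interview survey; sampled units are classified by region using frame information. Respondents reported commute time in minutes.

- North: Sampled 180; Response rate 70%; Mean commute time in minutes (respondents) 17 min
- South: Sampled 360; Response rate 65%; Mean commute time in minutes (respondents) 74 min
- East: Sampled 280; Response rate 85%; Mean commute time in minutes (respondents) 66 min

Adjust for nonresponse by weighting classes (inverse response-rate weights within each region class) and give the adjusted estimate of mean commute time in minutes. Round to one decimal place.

58.8

Inverse-response-rate weighting restores each class to its sampled count, so class totals weight by n_sampled:
  North: 180 × 17 = 3060
  South: 360 × 74 = 26,640
  East: 280 × 66 = 18,480
Adjusted estimate = 48,180 / 820 = 58.7561 → 58.8.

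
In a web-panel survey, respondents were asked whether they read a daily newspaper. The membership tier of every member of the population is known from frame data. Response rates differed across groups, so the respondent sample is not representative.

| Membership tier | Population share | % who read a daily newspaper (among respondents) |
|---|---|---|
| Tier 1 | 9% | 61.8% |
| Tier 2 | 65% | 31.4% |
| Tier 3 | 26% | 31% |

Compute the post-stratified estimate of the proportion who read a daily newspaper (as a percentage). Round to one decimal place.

34.0%

Post-stratification weights by population share, not respondent share:
  Tier 1: 0.09 × 61.8 = 5.562
  Tier 2: 0.65 × 31.4 = 20.41
  Tier 3: 0.26 × 31 = 8.06
Post-stratified estimate = 34.032 → 34.0%.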